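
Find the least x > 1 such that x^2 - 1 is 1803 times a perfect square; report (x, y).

First expand sqrt(1803) as a continued fraction. With x_i = (sqrt(1803) + m_i)/d_i and (m_0, d_0) = (0, 1): a_0 = floor(sqrt(1803)) = 42, since 42^2 = 1764 <= 1803 < 1849 = 43^2.
Iterate m_{i+1} = d_i*a_i - m_i, d_{i+1} = (1803 - m_{i+1}^2)/d_i, a_{i+1} = floor((a_0 + m_{i+1})/d_{i+1}):
  m_1 = 1*42 - 0 = 42, d_1 = (1803 - 42^2)/1 = 39/1 = 39, a_1 = floor((42 + 42)/39) = 2.
  m_2 = 39*2 - 42 = 36, d_2 = (1803 - 36^2)/39 = 507/39 = 13, a_2 = floor((42 + 36)/13) = 6.
  m_3 = 13*6 - 36 = 42, d_3 = (1803 - 42^2)/13 = 39/13 = 3, a_3 = floor((42 + 42)/3) = 28.
  m_4 = 3*28 - 42 = 42, d_4 = (1803 - 42^2)/3 = 39/3 = 13, a_4 = floor((42 + 42)/13) = 6.
  m_5 = 13*6 - 42 = 36, d_5 = (1803 - 36^2)/13 = 507/13 = 39, a_5 = floor((42 + 36)/39) = 2.
  m_6 = 39*2 - 36 = 42, d_6 = (1803 - 42^2)/39 = 39/39 = 1, a_6 = floor((42 + 42)/1) = 84.
  m_7 = 1*84 - 42 = 42, d_7 = (1803 - 42^2)/1 = 39/1 = 39: (m_7, d_7) = (m_1, d_1) = (42, 39), so from here the quotients repeat a_1, ..., a_6; the period length is 6.
So sqrt(1803) = [42; (2, 6, 28, 6, 2, 84)] with period length k = 6.
k is even, so the fundamental solution of x^2 - 1803y^2 = 1 is (p_{k-1}, q_{k-1}) = (p_5, q_5); compute convergents through index 5.
Convergents (p_i = a_i*p_{i-1} + p_{i-2}, q_i = a_i*q_{i-1} + q_{i-2} with p_{-2}=0, p_{-1}=1, q_{-2}=1, q_{-1}=0):
  i=0: a_0=42, p_0 = 42*1 + 0 = 42, q_0 = 42*0 + 1 = 1.
  i=1: a_1=2, p_1 = 2*42 + 1 = 85, q_1 = 2*1 + 0 = 2.
  i=2: a_2=6, p_2 = 6*85 + 42 = 552, q_2 = 6*2 + 1 = 13.
  i=3: a_3=28, p_3 = 28*552 + 85 = 15541, q_3 = 28*13 + 2 = 366.
  i=4: a_4=6, p_4 = 6*15541 + 552 = 93798, q_4 = 6*366 + 13 = 2209.
  i=5: a_5=2, p_5 = 2*93798 + 15541 = 203137, q_5 = 2*2209 + 366 = 4784.
Check: 203137^2 - 1803*4784^2 = 41264640769 - 41264640768 = 1, so (x, y) = (203137, 4784) solves the equation, and by the theorem it is the least positive solution.

(x, y) = (203137, 4784)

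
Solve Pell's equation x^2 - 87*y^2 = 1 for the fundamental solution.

(x, y) = (28, 3)

First expand sqrt(87) as a continued fraction. With x_i = (sqrt(87) + m_i)/d_i and (m_0, d_0) = (0, 1): a_0 = floor(sqrt(87)) = 9, since 9^2 = 81 <= 87 < 100 = 10^2.
Iterate m_{i+1} = d_i*a_i - m_i, d_{i+1} = (87 - m_{i+1}^2)/d_i, a_{i+1} = floor((a_0 + m_{i+1})/d_{i+1}):
  m_1 = 1*9 - 0 = 9, d_1 = (87 - 9^2)/1 = 6/1 = 6, a_1 = floor((9 + 9)/6) = 3.
  m_2 = 6*3 - 9 = 9, d_2 = (87 - 9^2)/6 = 6/6 = 1, a_2 = floor((9 + 9)/1) = 18.
  m_3 = 1*18 - 9 = 9, d_3 = (87 - 9^2)/1 = 6/1 = 6: (m_3, d_3) = (m_1, d_1) = (9, 6), so from here the quotients repeat a_1, a_2; the period length is 2.
So sqrt(87) = [9; (3, 18)] with period length k = 2.
k is even, so the fundamental solution of x^2 - 87y^2 = 1 is (p_{k-1}, q_{k-1}) = (p_1, q_1); compute convergents through index 1.
Convergents (p_i = a_i*p_{i-1} + p_{i-2}, q_i = a_i*q_{i-1} + q_{i-2} with p_{-2}=0, p_{-1}=1, q_{-2}=1, q_{-1}=0):
  i=0: a_0=9, p_0 = 9*1 + 0 = 9, q_0 = 9*0 + 1 = 1.
  i=1: a_1=3, p_1 = 3*9 + 1 = 28, q_1 = 3*1 + 0 = 3.
Check: 28^2 - 87*3^2 = 784 - 783 = 1, so (x, y) = (28, 3) solves the equation, and by the theorem it is the least positive solution.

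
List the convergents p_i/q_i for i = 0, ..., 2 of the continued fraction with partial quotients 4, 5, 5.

Using the convergent recurrence p_i = a_i*p_{i-1} + p_{i-2}, q_i = a_i*q_{i-1} + q_{i-2} with p_{-2}=0, p_{-1}=1, q_{-2}=1, q_{-1}=0:
  i=0: a_0=4, p_0 = 4*1 + 0 = 4, q_0 = 4*0 + 1 = 1.
  i=1: a_1=5, p_1 = 5*4 + 1 = 21, q_1 = 5*1 + 0 = 5.
  i=2: a_2=5, p_2 = 5*21 + 4 = 109, q_2 = 5*5 + 1 = 26.

4/1, 21/5, 109/26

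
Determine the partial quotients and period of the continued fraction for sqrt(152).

[12; (3, 24)]

Write x_i = (sqrt(152) + m_i)/d_i with (m_0, d_0) = (0, 1). a_0 = floor(sqrt(152)) = 12, since 12^2 = 144 <= 152 < 169 = 13^2.
Iterate m_{i+1} = d_i*a_i - m_i, d_{i+1} = (152 - m_{i+1}^2)/d_i, a_{i+1} = floor((a_0 + m_{i+1})/d_{i+1}):
  m_1 = 1*12 - 0 = 12, d_1 = (152 - 12^2)/1 = 8/1 = 8, a_1 = floor((12 + 12)/8) = 3.
  m_2 = 8*3 - 12 = 12, d_2 = (152 - 12^2)/8 = 8/8 = 1, a_2 = floor((12 + 12)/1) = 24.
  m_3 = 1*24 - 12 = 12, d_3 = (152 - 12^2)/1 = 8/1 = 8: (m_3, d_3) = (m_1, d_1) = (12, 8), so from here the quotients repeat a_1, a_2; the period length is 2.
Hence the expansion of sqrt(152) is a_0 = 12 followed by the repeating block 3, 24 (period 2).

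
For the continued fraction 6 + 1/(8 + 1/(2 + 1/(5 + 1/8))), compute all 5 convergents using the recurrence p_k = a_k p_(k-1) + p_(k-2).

Using the convergent recurrence p_i = a_i*p_{i-1} + p_{i-2}, q_i = a_i*q_{i-1} + q_{i-2} with p_{-2}=0, p_{-1}=1, q_{-2}=1, q_{-1}=0:
  i=0: a_0=6, p_0 = 6*1 + 0 = 6, q_0 = 6*0 + 1 = 1.
  i=1: a_1=8, p_1 = 8*6 + 1 = 49, q_1 = 8*1 + 0 = 8.
  i=2: a_2=2, p_2 = 2*49 + 6 = 104, q_2 = 2*8 + 1 = 17.
  i=3: a_3=5, p_3 = 5*104 + 49 = 569, q_3 = 5*17 + 8 = 93.
  i=4: a_4=8, p_4 = 8*569 + 104 = 4656, q_4 = 8*93 + 17 = 761.

6/1, 49/8, 104/17, 569/93, 4656/761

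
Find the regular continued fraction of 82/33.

[2; 2, 16]

Run the Euclidean algorithm on 82 and 33; the successive quotients are the partial quotients a_0, a_1, ... (each step inverts the fractional part left over by the previous one):
  82 = 2*33 + 16, so a_0 = 2.
  33 = 2*16 + 1, so a_1 = 2.
  16 = 16*1 + 0, so a_2 = 16.
The remainder reaches 0 after 3 divisions, so the expansion has 3 partial quotients, read off in order.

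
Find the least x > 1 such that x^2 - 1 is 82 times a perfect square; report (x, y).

(x, y) = (163, 18)

First expand sqrt(82) as a continued fraction. With x_i = (sqrt(82) + m_i)/d_i and (m_0, d_0) = (0, 1): a_0 = floor(sqrt(82)) = 9, since 9^2 = 81 <= 82 < 100 = 10^2.
Iterate m_{i+1} = d_i*a_i - m_i, d_{i+1} = (82 - m_{i+1}^2)/d_i, a_{i+1} = floor((a_0 + m_{i+1})/d_{i+1}):
  m_1 = 1*9 - 0 = 9, d_1 = (82 - 9^2)/1 = 1/1 = 1, a_1 = floor((9 + 9)/1) = 18.
  m_2 = 1*18 - 9 = 9, d_2 = (82 - 9^2)/1 = 1/1 = 1: (m_2, d_2) = (m_1, d_1) = (9, 1), so from here the quotient a_1 repeats; the period length is 1.
So sqrt(82) = [9; (18)] with period length k = 1.
k is odd, so (p_{k-1}, q_{k-1}) only solves x^2 - 82y^2 = -1 and the fundamental solution of x^2 - 82y^2 = 1 is (p_{2k-1}, q_{2k-1}) = (p_1, q_1); compute convergents through index 1, running through the period twice.
Convergents (p_i = a_i*p_{i-1} + p_{i-2}, q_i = a_i*q_{i-1} + q_{i-2} with p_{-2}=0, p_{-1}=1, q_{-2}=1, q_{-1}=0):
  i=0: a_0=9, p_0 = 9*1 + 0 = 9, q_0 = 9*0 + 1 = 1.
  i=1: a_1=18, p_1 = 18*9 + 1 = 163, q_1 = 18*1 + 0 = 18.
Indeed p_0^2 - 82*q_0^2 = 81 - 82 = -1, not +1.
Check: 163^2 - 82*18^2 = 26569 - 26568 = 1, so (x, y) = (163, 18) solves the equation, and by the theorem it is the least positive solution.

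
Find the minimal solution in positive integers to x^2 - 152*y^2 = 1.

First expand sqrt(152) as a continued fraction. With x_i = (sqrt(152) + m_i)/d_i and (m_0, d_0) = (0, 1): a_0 = floor(sqrt(152)) = 12, since 12^2 = 144 <= 152 < 169 = 13^2.
Iterate m_{i+1} = d_i*a_i - m_i, d_{i+1} = (152 - m_{i+1}^2)/d_i, a_{i+1} = floor((a_0 + m_{i+1})/d_{i+1}):
  m_1 = 1*12 - 0 = 12, d_1 = (152 - 12^2)/1 = 8/1 = 8, a_1 = floor((12 + 12)/8) = 3.
  m_2 = 8*3 - 12 = 12, d_2 = (152 - 12^2)/8 = 8/8 = 1, a_2 = floor((12 + 12)/1) = 24.
  m_3 = 1*24 - 12 = 12, d_3 = (152 - 12^2)/1 = 8/1 = 8: (m_3, d_3) = (m_1, d_1) = (12, 8), so from here the quotients repeat a_1, a_2; the period length is 2.
So sqrt(152) = [12; (3, 24)] with period length k = 2.
k is even, so the fundamental solution of x^2 - 152y^2 = 1 is (p_{k-1}, q_{k-1}) = (p_1, q_1); compute convergents through index 1.
Convergents (p_i = a_i*p_{i-1} + p_{i-2}, q_i = a_i*q_{i-1} + q_{i-2} with p_{-2}=0, p_{-1}=1, q_{-2}=1, q_{-1}=0):
  i=0: a_0=12, p_0 = 12*1 + 0 = 12, q_0 = 12*0 + 1 = 1.
  i=1: a_1=3, p_1 = 3*12 + 1 = 37, q_1 = 3*1 + 0 = 3.
Check: 37^2 - 152*3^2 = 1369 - 1368 = 1, so (x, y) = (37, 3) solves the equation, and by the theorem it is the least positive solution.

(x, y) = (37, 3)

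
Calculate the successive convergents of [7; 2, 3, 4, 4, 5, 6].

Using the convergent recurrence p_i = a_i*p_{i-1} + p_{i-2}, q_i = a_i*q_{i-1} + q_{i-2} with p_{-2}=0, p_{-1}=1, q_{-2}=1, q_{-1}=0:
  i=0: a_0=7, p_0 = 7*1 + 0 = 7, q_0 = 7*0 + 1 = 1.
  i=1: a_1=2, p_1 = 2*7 + 1 = 15, q_1 = 2*1 + 0 = 2.
  i=2: a_2=3, p_2 = 3*15 + 7 = 52, q_2 = 3*2 + 1 = 7.
  i=3: a_3=4, p_3 = 4*52 + 15 = 223, q_3 = 4*7 + 2 = 30.
  i=4: a_4=4, p_4 = 4*223 + 52 = 944, q_4 = 4*30 + 7 = 127.
  i=5: a_5=5, p_5 = 5*944 + 223 = 4943, q_5 = 5*127 + 30 = 665.
  i=6: a_6=6, p_6 = 6*4943 + 944 = 30602, q_6 = 6*665 + 127 = 4117.

7/1, 15/2, 52/7, 223/30, 944/127, 4943/665, 30602/4117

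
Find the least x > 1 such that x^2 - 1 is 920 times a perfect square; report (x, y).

First expand sqrt(920) as a continued fraction. With x_i = (sqrt(920) + m_i)/d_i and (m_0, d_0) = (0, 1): a_0 = floor(sqrt(920)) = 30, since 30^2 = 900 <= 920 < 961 = 31^2.
Iterate m_{i+1} = d_i*a_i - m_i, d_{i+1} = (920 - m_{i+1}^2)/d_i, a_{i+1} = floor((a_0 + m_{i+1})/d_{i+1}):
  m_1 = 1*30 - 0 = 30, d_1 = (920 - 30^2)/1 = 20/1 = 20, a_1 = floor((30 + 30)/20) = 3.
  m_2 = 20*3 - 30 = 30, d_2 = (920 - 30^2)/20 = 20/20 = 1, a_2 = floor((30 + 30)/1) = 60.
  m_3 = 1*60 - 30 = 30, d_3 = (920 - 30^2)/1 = 20/1 = 20: (m_3, d_3) = (m_1, d_1) = (30, 20), so from here the quotients repeat a_1, a_2; the period length is 2.
So sqrt(920) = [30; (3, 60)] with period length k = 2.
k is even, so the fundamental solution of x^2 - 920y^2 = 1 is (p_{k-1}, q_{k-1}) = (p_1, q_1); compute convergents through index 1.
Convergents (p_i = a_i*p_{i-1} + p_{i-2}, q_i = a_i*q_{i-1} + q_{i-2} with p_{-2}=0, p_{-1}=1, q_{-2}=1, q_{-1}=0):
  i=0: a_0=30, p_0 = 30*1 + 0 = 30, q_0 = 30*0 + 1 = 1.
  i=1: a_1=3, p_1 = 3*30 + 1 = 91, q_1 = 3*1 + 0 = 3.
Check: 91^2 - 920*3^2 = 8281 - 8280 = 1, so (x, y) = (91, 3) solves the equation, and by the theorem it is the least positive solution.

(x, y) = (91, 3)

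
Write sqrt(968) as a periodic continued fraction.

Write x_i = (sqrt(968) + m_i)/d_i with (m_0, d_0) = (0, 1). a_0 = floor(sqrt(968)) = 31, since 31^2 = 961 <= 968 < 1024 = 32^2.
Iterate m_{i+1} = d_i*a_i - m_i, d_{i+1} = (968 - m_{i+1}^2)/d_i, a_{i+1} = floor((a_0 + m_{i+1})/d_{i+1}):
  m_1 = 1*31 - 0 = 31, d_1 = (968 - 31^2)/1 = 7/1 = 7, a_1 = floor((31 + 31)/7) = 8.
  m_2 = 7*8 - 31 = 25, d_2 = (968 - 25^2)/7 = 343/7 = 49, a_2 = floor((31 + 25)/49) = 1.
  m_3 = 49*1 - 25 = 24, d_3 = (968 - 24^2)/49 = 392/49 = 8, a_3 = floor((31 + 24)/8) = 6.
  m_4 = 8*6 - 24 = 24, d_4 = (968 - 24^2)/8 = 392/8 = 49, a_4 = floor((31 + 24)/49) = 1.
  m_5 = 49*1 - 24 = 25, d_5 = (968 - 25^2)/49 = 343/49 = 7, a_5 = floor((31 + 25)/7) = 8.
  m_6 = 7*8 - 25 = 31, d_6 = (968 - 31^2)/7 = 7/7 = 1, a_6 = floor((31 + 31)/1) = 62.
  m_7 = 1*62 - 31 = 31, d_7 = (968 - 31^2)/1 = 7/1 = 7: (m_7, d_7) = (m_1, d_1) = (31, 7), so from here the quotients repeat a_1, ..., a_6; the period length is 6.
Hence the expansion of sqrt(968) is a_0 = 31 followed by the repeating block 8, 1, 6, 1, 8, 62 (period 6).

[31; (8, 1, 6, 1, 8, 62)]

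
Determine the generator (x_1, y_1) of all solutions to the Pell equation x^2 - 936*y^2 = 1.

(x, y) = (5201, 170)

First expand sqrt(936) as a continued fraction. With x_i = (sqrt(936) + m_i)/d_i and (m_0, d_0) = (0, 1): a_0 = floor(sqrt(936)) = 30, since 30^2 = 900 <= 936 < 961 = 31^2.
Iterate m_{i+1} = d_i*a_i - m_i, d_{i+1} = (936 - m_{i+1}^2)/d_i, a_{i+1} = floor((a_0 + m_{i+1})/d_{i+1}):
  m_1 = 1*30 - 0 = 30, d_1 = (936 - 30^2)/1 = 36/1 = 36, a_1 = floor((30 + 30)/36) = 1.
  m_2 = 36*1 - 30 = 6, d_2 = (936 - 6^2)/36 = 900/36 = 25, a_2 = floor((30 + 6)/25) = 1.
  m_3 = 25*1 - 6 = 19, d_3 = (936 - 19^2)/25 = 575/25 = 23, a_3 = floor((30 + 19)/23) = 2.
  m_4 = 23*2 - 19 = 27, d_4 = (936 - 27^2)/23 = 207/23 = 9, a_4 = floor((30 + 27)/9) = 6.
  m_5 = 9*6 - 27 = 27, d_5 = (936 - 27^2)/9 = 207/9 = 23, a_5 = floor((30 + 27)/23) = 2.
  m_6 = 23*2 - 27 = 19, d_6 = (936 - 19^2)/23 = 575/23 = 25, a_6 = floor((30 + 19)/25) = 1.
  m_7 = 25*1 - 19 = 6, d_7 = (936 - 6^2)/25 = 900/25 = 36, a_7 = floor((30 + 6)/36) = 1.
  m_8 = 36*1 - 6 = 30, d_8 = (936 - 30^2)/36 = 36/36 = 1, a_8 = floor((30 + 30)/1) = 60.
  m_9 = 1*60 - 30 = 30, d_9 = (936 - 30^2)/1 = 36/1 = 36: (m_9, d_9) = (m_1, d_1) = (30, 36), so from here the quotients repeat a_1, ..., a_8; the period length is 8.
So sqrt(936) = [30; (1, 1, 2, 6, 2, 1, 1, 60)] with period length k = 8.
k is even, so the fundamental solution of x^2 - 936y^2 = 1 is (p_{k-1}, q_{k-1}) = (p_7, q_7); compute convergents through index 7.
Convergents (p_i = a_i*p_{i-1} + p_{i-2}, q_i = a_i*q_{i-1} + q_{i-2} with p_{-2}=0, p_{-1}=1, q_{-2}=1, q_{-1}=0):
  i=0: a_0=30, p_0 = 30*1 + 0 = 30, q_0 = 30*0 + 1 = 1.
  i=1: a_1=1, p_1 = 1*30 + 1 = 31, q_1 = 1*1 + 0 = 1.
  i=2: a_2=1, p_2 = 1*31 + 30 = 61, q_2 = 1*1 + 1 = 2.
  i=3: a_3=2, p_3 = 2*61 + 31 = 153, q_3 = 2*2 + 1 = 5.
  i=4: a_4=6, p_4 = 6*153 + 61 = 979, q_4 = 6*5 + 2 = 32.
  i=5: a_5=2, p_5 = 2*979 + 153 = 2111, q_5 = 2*32 + 5 = 69.
  i=6: a_6=1, p_6 = 1*2111 + 979 = 3090, q_6 = 1*69 + 32 = 101.
  i=7: a_7=1, p_7 = 1*3090 + 2111 = 5201, q_7 = 1*101 + 69 = 170.
Check: 5201^2 - 936*170^2 = 27050401 - 27050400 = 1, so (x, y) = (5201, 170) solves the equation, and by the theorem it is the least positive solution.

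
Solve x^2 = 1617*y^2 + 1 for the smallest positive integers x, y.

(x, y) = (2234497, 55568)

First expand sqrt(1617) as a continued fraction. With x_i = (sqrt(1617) + m_i)/d_i and (m_0, d_0) = (0, 1): a_0 = floor(sqrt(1617)) = 40, since 40^2 = 1600 <= 1617 < 1681 = 41^2.
Iterate m_{i+1} = d_i*a_i - m_i, d_{i+1} = (1617 - m_{i+1}^2)/d_i, a_{i+1} = floor((a_0 + m_{i+1})/d_{i+1}):
  m_1 = 1*40 - 0 = 40, d_1 = (1617 - 40^2)/1 = 17/1 = 17, a_1 = floor((40 + 40)/17) = 4.
  m_2 = 17*4 - 40 = 28, d_2 = (1617 - 28^2)/17 = 833/17 = 49, a_2 = floor((40 + 28)/49) = 1.
  m_3 = 49*1 - 28 = 21, d_3 = (1617 - 21^2)/49 = 1176/49 = 24, a_3 = floor((40 + 21)/24) = 2.
  m_4 = 24*2 - 21 = 27, d_4 = (1617 - 27^2)/24 = 888/24 = 37, a_4 = floor((40 + 27)/37) = 1.
  m_5 = 37*1 - 27 = 10, d_5 = (1617 - 10^2)/37 = 1517/37 = 41, a_5 = floor((40 + 10)/41) = 1.
  m_6 = 41*1 - 10 = 31, d_6 = (1617 - 31^2)/41 = 656/41 = 16, a_6 = floor((40 + 31)/16) = 4.
  m_7 = 16*4 - 31 = 33, d_7 = (1617 - 33^2)/16 = 528/16 = 33, a_7 = floor((40 + 33)/33) = 2.
  m_8 = 33*2 - 33 = 33, d_8 = (1617 - 33^2)/33 = 528/33 = 16, a_8 = floor((40 + 33)/16) = 4.
  m_9 = 16*4 - 33 = 31, d_9 = (1617 - 31^2)/16 = 656/16 = 41, a_9 = floor((40 + 31)/41) = 1.
  m_10 = 41*1 - 31 = 10, d_10 = (1617 - 10^2)/41 = 1517/41 = 37, a_10 = floor((40 + 10)/37) = 1.
  m_11 = 37*1 - 10 = 27, d_11 = (1617 - 27^2)/37 = 888/37 = 24, a_11 = floor((40 + 27)/24) = 2.
  m_12 = 24*2 - 27 = 21, d_12 = (1617 - 21^2)/24 = 1176/24 = 49, a_12 = floor((40 + 21)/49) = 1.
  m_13 = 49*1 - 21 = 28, d_13 = (1617 - 28^2)/49 = 833/49 = 17, a_13 = floor((40 + 28)/17) = 4.
  m_14 = 17*4 - 28 = 40, d_14 = (1617 - 40^2)/17 = 17/17 = 1, a_14 = floor((40 + 40)/1) = 80.
  m_15 = 1*80 - 40 = 40, d_15 = (1617 - 40^2)/1 = 17/1 = 17: (m_15, d_15) = (m_1, d_1) = (40, 17), so from here the quotients repeat a_1, ..., a_14; the period length is 14.
So sqrt(1617) = [40; (4, 1, 2, 1, 1, 4, 2, 4, 1, 1, 2, 1, 4, 80)] with period length k = 14.
k is even, so the fundamental solution of x^2 - 1617y^2 = 1 is (p_{k-1}, q_{k-1}) = (p_13, q_13); compute convergents through index 13.
Convergents (p_i = a_i*p_{i-1} + p_{i-2}, q_i = a_i*q_{i-1} + q_{i-2} with p_{-2}=0, p_{-1}=1, q_{-2}=1, q_{-1}=0):
  i=0: a_0=40, p_0 = 40*1 + 0 = 40, q_0 = 40*0 + 1 = 1.
  i=1: a_1=4, p_1 = 4*40 + 1 = 161, q_1 = 4*1 + 0 = 4.
  i=2: a_2=1, p_2 = 1*161 + 40 = 201, q_2 = 1*4 + 1 = 5.
  i=3: a_3=2, p_3 = 2*201 + 161 = 563, q_3 = 2*5 + 4 = 14.
  i=4: a_4=1, p_4 = 1*563 + 201 = 764, q_4 = 1*14 + 5 = 19.
  i=5: a_5=1, p_5 = 1*764 + 563 = 1327, q_5 = 1*19 + 14 = 33.
  i=6: a_6=4, p_6 = 4*1327 + 764 = 6072, q_6 = 4*33 + 19 = 151.
  i=7: a_7=2, p_7 = 2*6072 + 1327 = 13471, q_7 = 2*151 + 33 = 335.
  i=8: a_8=4, p_8 = 4*13471 + 6072 = 59956, q_8 = 4*335 + 151 = 1491.
  i=9: a_9=1, p_9 = 1*59956 + 13471 = 73427, q_9 = 1*1491 + 335 = 1826.
  i=10: a_10=1, p_10 = 1*73427 + 59956 = 133383, q_10 = 1*1826 + 1491 = 3317.
  i=11: a_11=2, p_11 = 2*133383 + 73427 = 340193, q_11 = 2*3317 + 1826 = 8460.
  i=12: a_12=1, p_12 = 1*340193 + 133383 = 473576, q_12 = 1*8460 + 3317 = 11777.
  i=13: a_13=4, p_13 = 4*473576 + 340193 = 2234497, q_13 = 4*11777 + 8460 = 55568.
Check: 2234497^2 - 1617*55568^2 = 4992976843009 - 4992976843008 = 1, so (x, y) = (2234497, 55568) solves the equation, and by the theorem it is the least positive solution.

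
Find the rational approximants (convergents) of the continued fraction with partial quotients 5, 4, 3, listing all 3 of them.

Using the convergent recurrence p_i = a_i*p_{i-1} + p_{i-2}, q_i = a_i*q_{i-1} + q_{i-2} with p_{-2}=0, p_{-1}=1, q_{-2}=1, q_{-1}=0:
  i=0: a_0=5, p_0 = 5*1 + 0 = 5, q_0 = 5*0 + 1 = 1.
  i=1: a_1=4, p_1 = 4*5 + 1 = 21, q_1 = 4*1 + 0 = 4.
  i=2: a_2=3, p_2 = 3*21 + 5 = 68, q_2 = 3*4 + 1 = 13.

5/1, 21/4, 68/13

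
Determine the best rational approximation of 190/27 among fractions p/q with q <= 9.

Expand x = 190/27 as a continued fraction with the Euclidean algorithm:
  190 = 7*27 + 1, so a_0 = 7.
  27 = 27*1 + 0, so a_1 = 27.
so x = [7; 27].
Convergents (p_i = a_i*p_{i-1} + p_{i-2}, q_i = a_i*q_{i-1} + q_{i-2} with p_{-2}=0, p_{-1}=1, q_{-2}=1, q_{-1}=0), until the denominator exceeds 9:
  i=0: a_0=7, p_0 = 7*1 + 0 = 7, q_0 = 7*0 + 1 = 1.
  i=1: a_1=27, p_1 = 27*7 + 1 = 190, q_1 = 27*1 + 0 = 27.
q_1 = 27 > 9, so the last convergent with denominator <= 9 is p_0/q_0 = 7/1.
The closest fraction with denominator <= 9 is either p_0/q_0 or the intermediate fraction (k*p_0 + p_{-1})/(k*q_0 + q_{-1}) with the largest k >= 1 whose denominator stays <= 9; these approach x as k grows, and every other convergent or intermediate fraction in range is farther away.
Largest k: floor((9 - q_{-1})/q_0) = floor((9 - 0)/1) = 9 (using the seeds p_{-1} = 1, q_{-1} = 0).
That gives (9*7 + 1)/(9*1 + 0) = 64/9.
Compare the errors: |x - 7/1| = |190*1 - 7*27|/(27*1) = 1/27, and |x - 64/9| = |190*9 - 64*27|/(27*9) = 18/243.
Cross-multiplying, 1*243 = 243 < 486 = 18*27, so 1/27 is smaller: the convergent 7/1 is closer to x than 64/9.

7/1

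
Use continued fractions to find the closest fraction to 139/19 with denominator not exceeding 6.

22/3

Expand x = 139/19 as a continued fraction with the Euclidean algorithm:
  139 = 7*19 + 6, so a_0 = 7.
  19 = 3*6 + 1, so a_1 = 3.
  6 = 6*1 + 0, so a_2 = 6.
so x = [7; 3, 6].
Convergents (p_i = a_i*p_{i-1} + p_{i-2}, q_i = a_i*q_{i-1} + q_{i-2} with p_{-2}=0, p_{-1}=1, q_{-2}=1, q_{-1}=0), until the denominator exceeds 6:
  i=0: a_0=7, p_0 = 7*1 + 0 = 7, q_0 = 7*0 + 1 = 1.
  i=1: a_1=3, p_1 = 3*7 + 1 = 22, q_1 = 3*1 + 0 = 3.
  i=2: a_2=6, p_2 = 6*22 + 7 = 139, q_2 = 6*3 + 1 = 19.
q_2 = 19 > 6, so the last convergent with denominator <= 6 is p_1/q_1 = 22/3.
The closest fraction with denominator <= 6 is either p_1/q_1 or the intermediate fraction (k*p_1 + p_0)/(k*q_1 + q_0) with the largest k >= 1 whose denominator stays <= 6; these approach x as k grows, and every other convergent or intermediate fraction in range is farther away.
Largest k: floor((6 - q_0)/q_1) = floor((6 - 1)/3) = 1.
That gives (1*22 + 7)/(1*3 + 1) = 29/4.
Compare the errors: |x - 22/3| = |139*3 - 22*19|/(19*3) = 1/57, and |x - 29/4| = |139*4 - 29*19|/(19*4) = 5/76.
Cross-multiplying, 1*76 = 76 < 285 = 5*57, so 1/57 is smaller: the convergent 22/3 is closer to x than 29/4.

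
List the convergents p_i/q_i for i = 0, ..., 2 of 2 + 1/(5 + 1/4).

Using the convergent recurrence p_i = a_i*p_{i-1} + p_{i-2}, q_i = a_i*q_{i-1} + q_{i-2} with p_{-2}=0, p_{-1}=1, q_{-2}=1, q_{-1}=0:
  i=0: a_0=2, p_0 = 2*1 + 0 = 2, q_0 = 2*0 + 1 = 1.
  i=1: a_1=5, p_1 = 5*2 + 1 = 11, q_1 = 5*1 + 0 = 5.
  i=2: a_2=4, p_2 = 4*11 + 2 = 46, q_2 = 4*5 + 1 = 21.

2/1, 11/5, 46/21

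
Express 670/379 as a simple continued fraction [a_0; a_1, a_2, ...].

Run the Euclidean algorithm on 670 and 379; the successive quotients are the partial quotients a_0, a_1, ... (each step inverts the fractional part left over by the previous one):
  670 = 1*379 + 291, so a_0 = 1.
  379 = 1*291 + 88, so a_1 = 1.
  291 = 3*88 + 27, so a_2 = 3.
  88 = 3*27 + 7, so a_3 = 3.
  27 = 3*7 + 6, so a_4 = 3.
  7 = 1*6 + 1, so a_5 = 1.
  6 = 6*1 + 0, so a_6 = 6.
The remainder reaches 0 after 7 divisions, so the expansion has 7 partial quotients, read off in order.

[1; 1, 3, 3, 3, 1, 6]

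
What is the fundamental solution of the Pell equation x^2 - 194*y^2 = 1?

(x, y) = (195, 14)

First expand sqrt(194) as a continued fraction. With x_i = (sqrt(194) + m_i)/d_i and (m_0, d_0) = (0, 1): a_0 = floor(sqrt(194)) = 13, since 13^2 = 169 <= 194 < 196 = 14^2.
Iterate m_{i+1} = d_i*a_i - m_i, d_{i+1} = (194 - m_{i+1}^2)/d_i, a_{i+1} = floor((a_0 + m_{i+1})/d_{i+1}):
  m_1 = 1*13 - 0 = 13, d_1 = (194 - 13^2)/1 = 25/1 = 25, a_1 = floor((13 + 13)/25) = 1.
  m_2 = 25*1 - 13 = 12, d_2 = (194 - 12^2)/25 = 50/25 = 2, a_2 = floor((13 + 12)/2) = 12.
  m_3 = 2*12 - 12 = 12, d_3 = (194 - 12^2)/2 = 50/2 = 25, a_3 = floor((13 + 12)/25) = 1.
  m_4 = 25*1 - 12 = 13, d_4 = (194 - 13^2)/25 = 25/25 = 1, a_4 = floor((13 + 13)/1) = 26.
  m_5 = 1*26 - 13 = 13, d_5 = (194 - 13^2)/1 = 25/1 = 25: (m_5, d_5) = (m_1, d_1) = (13, 25), so from here the quotients repeat a_1, ..., a_4; the period length is 4.
So sqrt(194) = [13; (1, 12, 1, 26)] with period length k = 4.
k is even, so the fundamental solution of x^2 - 194y^2 = 1 is (p_{k-1}, q_{k-1}) = (p_3, q_3); compute convergents through index 3.
Convergents (p_i = a_i*p_{i-1} + p_{i-2}, q_i = a_i*q_{i-1} + q_{i-2} with p_{-2}=0, p_{-1}=1, q_{-2}=1, q_{-1}=0):
  i=0: a_0=13, p_0 = 13*1 + 0 = 13, q_0 = 13*0 + 1 = 1.
  i=1: a_1=1, p_1 = 1*13 + 1 = 14, q_1 = 1*1 + 0 = 1.
  i=2: a_2=12, p_2 = 12*14 + 13 = 181, q_2 = 12*1 + 1 = 13.
  i=3: a_3=1, p_3 = 1*181 + 14 = 195, q_3 = 1*13 + 1 = 14.
Check: 195^2 - 194*14^2 = 38025 - 38024 = 1, so (x, y) = (195, 14) solves the equation, and by the theorem it is the least positive solution.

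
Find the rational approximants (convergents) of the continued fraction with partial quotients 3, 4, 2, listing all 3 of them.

3/1, 13/4, 29/9

Using the convergent recurrence p_i = a_i*p_{i-1} + p_{i-2}, q_i = a_i*q_{i-1} + q_{i-2} with p_{-2}=0, p_{-1}=1, q_{-2}=1, q_{-1}=0:
  i=0: a_0=3, p_0 = 3*1 + 0 = 3, q_0 = 3*0 + 1 = 1.
  i=1: a_1=4, p_1 = 4*3 + 1 = 13, q_1 = 4*1 + 0 = 4.
  i=2: a_2=2, p_2 = 2*13 + 3 = 29, q_2 = 2*4 + 1 = 9.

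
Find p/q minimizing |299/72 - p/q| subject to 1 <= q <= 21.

54/13

Expand x = 299/72 as a continued fraction with the Euclidean algorithm:
  299 = 4*72 + 11, so a_0 = 4.
  72 = 6*11 + 6, so a_1 = 6.
  11 = 1*6 + 5, so a_2 = 1.
  6 = 1*5 + 1, so a_3 = 1.
  5 = 5*1 + 0, so a_4 = 5.
so x = [4; 6, 1, 1, 5].
Convergents (p_i = a_i*p_{i-1} + p_{i-2}, q_i = a_i*q_{i-1} + q_{i-2} with p_{-2}=0, p_{-1}=1, q_{-2}=1, q_{-1}=0), until the denominator exceeds 21:
  i=0: a_0=4, p_0 = 4*1 + 0 = 4, q_0 = 4*0 + 1 = 1.
  i=1: a_1=6, p_1 = 6*4 + 1 = 25, q_1 = 6*1 + 0 = 6.
  i=2: a_2=1, p_2 = 1*25 + 4 = 29, q_2 = 1*6 + 1 = 7.
  i=3: a_3=1, p_3 = 1*29 + 25 = 54, q_3 = 1*7 + 6 = 13.
  i=4: a_4=5, p_4 = 5*54 + 29 = 299, q_4 = 5*13 + 7 = 72.
q_4 = 72 > 21, so the last convergent with denominator <= 21 is p_3/q_3 = 54/13.
The closest fraction with denominator <= 21 is either p_3/q_3 or the intermediate fraction (k*p_3 + p_2)/(k*q_3 + q_2) with the largest k >= 1 whose denominator stays <= 21; these approach x as k grows, and every other convergent or intermediate fraction in range is farther away.
Largest k: floor((21 - q_2)/q_3) = floor((21 - 7)/13) = 1.
That gives (1*54 + 29)/(1*13 + 7) = 83/20.
Compare the errors: |x - 54/13| = |299*13 - 54*72|/(72*13) = 1/936, and |x - 83/20| = |299*20 - 83*72|/(72*20) = 4/1440.
Cross-multiplying, 1*1440 = 1440 < 3744 = 4*936, so 1/936 is smaller: the convergent 54/13 is closer to x than 83/20.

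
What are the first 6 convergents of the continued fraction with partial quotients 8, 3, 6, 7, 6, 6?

8/1, 25/3, 158/19, 1131/136, 6944/835, 42795/5146

Using the convergent recurrence p_i = a_i*p_{i-1} + p_{i-2}, q_i = a_i*q_{i-1} + q_{i-2} with p_{-2}=0, p_{-1}=1, q_{-2}=1, q_{-1}=0:
  i=0: a_0=8, p_0 = 8*1 + 0 = 8, q_0 = 8*0 + 1 = 1.
  i=1: a_1=3, p_1 = 3*8 + 1 = 25, q_1 = 3*1 + 0 = 3.
  i=2: a_2=6, p_2 = 6*25 + 8 = 158, q_2 = 6*3 + 1 = 19.
  i=3: a_3=7, p_3 = 7*158 + 25 = 1131, q_3 = 7*19 + 3 = 136.
  i=4: a_4=6, p_4 = 6*1131 + 158 = 6944, q_4 = 6*136 + 19 = 835.
  i=5: a_5=6, p_5 = 6*6944 + 1131 = 42795, q_5 = 6*835 + 136 = 5146.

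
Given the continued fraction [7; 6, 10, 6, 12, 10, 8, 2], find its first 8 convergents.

Using the convergent recurrence p_i = a_i*p_{i-1} + p_{i-2}, q_i = a_i*q_{i-1} + q_{i-2} with p_{-2}=0, p_{-1}=1, q_{-2}=1, q_{-1}=0:
  i=0: a_0=7, p_0 = 7*1 + 0 = 7, q_0 = 7*0 + 1 = 1.
  i=1: a_1=6, p_1 = 6*7 + 1 = 43, q_1 = 6*1 + 0 = 6.
  i=2: a_2=10, p_2 = 10*43 + 7 = 437, q_2 = 10*6 + 1 = 61.
  i=3: a_3=6, p_3 = 6*437 + 43 = 2665, q_3 = 6*61 + 6 = 372.
  i=4: a_4=12, p_4 = 12*2665 + 437 = 32417, q_4 = 12*372 + 61 = 4525.
  i=5: a_5=10, p_5 = 10*32417 + 2665 = 326835, q_5 = 10*4525 + 372 = 45622.
  i=6: a_6=8, p_6 = 8*326835 + 32417 = 2647097, q_6 = 8*45622 + 4525 = 369501.
  i=7: a_7=2, p_7 = 2*2647097 + 326835 = 5621029, q_7 = 2*369501 + 45622 = 784624.

7/1, 43/6, 437/61, 2665/372, 32417/4525, 326835/45622, 2647097/369501, 5621029/784624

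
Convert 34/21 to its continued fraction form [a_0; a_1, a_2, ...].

[1; 1, 1, 1, 1, 1, 2]

Run the Euclidean algorithm on 34 and 21; the successive quotients are the partial quotients a_0, a_1, ... (each step inverts the fractional part left over by the previous one):
  34 = 1*21 + 13, so a_0 = 1.
  21 = 1*13 + 8, so a_1 = 1.
  13 = 1*8 + 5, so a_2 = 1.
  8 = 1*5 + 3, so a_3 = 1.
  5 = 1*3 + 2, so a_4 = 1.
  3 = 1*2 + 1, so a_5 = 1.
  2 = 2*1 + 0, so a_6 = 2.
The remainder reaches 0 after 7 divisions, so the expansion has 7 partial quotients, read off in order.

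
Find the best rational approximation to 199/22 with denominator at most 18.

163/18

Expand x = 199/22 as a continued fraction with the Euclidean algorithm:
  199 = 9*22 + 1, so a_0 = 9.
  22 = 22*1 + 0, so a_1 = 22.
so x = [9; 22].
Convergents (p_i = a_i*p_{i-1} + p_{i-2}, q_i = a_i*q_{i-1} + q_{i-2} with p_{-2}=0, p_{-1}=1, q_{-2}=1, q_{-1}=0), until the denominator exceeds 18:
  i=0: a_0=9, p_0 = 9*1 + 0 = 9, q_0 = 9*0 + 1 = 1.
  i=1: a_1=22, p_1 = 22*9 + 1 = 199, q_1 = 22*1 + 0 = 22.
q_1 = 22 > 18, so the last convergent with denominator <= 18 is p_0/q_0 = 9/1.
The closest fraction with denominator <= 18 is either p_0/q_0 or the intermediate fraction (k*p_0 + p_{-1})/(k*q_0 + q_{-1}) with the largest k >= 1 whose denominator stays <= 18; these approach x as k grows, and every other convergent or intermediate fraction in range is farther away.
Largest k: floor((18 - q_{-1})/q_0) = floor((18 - 0)/1) = 18 (using the seeds p_{-1} = 1, q_{-1} = 0).
That gives (18*9 + 1)/(18*1 + 0) = 163/18.
Compare the errors: |x - 9/1| = |199*1 - 9*22|/(22*1) = 1/22, and |x - 163/18| = |199*18 - 163*22|/(22*18) = 4/396.
Cross-multiplying, 4*22 = 88 < 396 = 1*396, so 4/396 is smaller: the intermediate fraction 163/18 is closer to x than 9/1.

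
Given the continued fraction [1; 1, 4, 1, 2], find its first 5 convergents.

1/1, 2/1, 9/5, 11/6, 31/17

Using the convergent recurrence p_i = a_i*p_{i-1} + p_{i-2}, q_i = a_i*q_{i-1} + q_{i-2} with p_{-2}=0, p_{-1}=1, q_{-2}=1, q_{-1}=0:
  i=0: a_0=1, p_0 = 1*1 + 0 = 1, q_0 = 1*0 + 1 = 1.
  i=1: a_1=1, p_1 = 1*1 + 1 = 2, q_1 = 1*1 + 0 = 1.
  i=2: a_2=4, p_2 = 4*2 + 1 = 9, q_2 = 4*1 + 1 = 5.
  i=3: a_3=1, p_3 = 1*9 + 2 = 11, q_3 = 1*5 + 1 = 6.
  i=4: a_4=2, p_4 = 2*11 + 9 = 31, q_4 = 2*6 + 5 = 17.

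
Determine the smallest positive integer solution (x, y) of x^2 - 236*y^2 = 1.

(x, y) = (561799, 36570)

First expand sqrt(236) as a continued fraction. With x_i = (sqrt(236) + m_i)/d_i and (m_0, d_0) = (0, 1): a_0 = floor(sqrt(236)) = 15, since 15^2 = 225 <= 236 < 256 = 16^2.
Iterate m_{i+1} = d_i*a_i - m_i, d_{i+1} = (236 - m_{i+1}^2)/d_i, a_{i+1} = floor((a_0 + m_{i+1})/d_{i+1}):
  m_1 = 1*15 - 0 = 15, d_1 = (236 - 15^2)/1 = 11/1 = 11, a_1 = floor((15 + 15)/11) = 2.
  m_2 = 11*2 - 15 = 7, d_2 = (236 - 7^2)/11 = 187/11 = 17, a_2 = floor((15 + 7)/17) = 1.
  m_3 = 17*1 - 7 = 10, d_3 = (236 - 10^2)/17 = 136/17 = 8, a_3 = floor((15 + 10)/8) = 3.
  m_4 = 8*3 - 10 = 14, d_4 = (236 - 14^2)/8 = 40/8 = 5, a_4 = floor((15 + 14)/5) = 5.
  m_5 = 5*5 - 14 = 11, d_5 = (236 - 11^2)/5 = 115/5 = 23, a_5 = floor((15 + 11)/23) = 1.
  m_6 = 23*1 - 11 = 12, d_6 = (236 - 12^2)/23 = 92/23 = 4, a_6 = floor((15 + 12)/4) = 6.
  m_7 = 4*6 - 12 = 12, d_7 = (236 - 12^2)/4 = 92/4 = 23, a_7 = floor((15 + 12)/23) = 1.
  m_8 = 23*1 - 12 = 11, d_8 = (236 - 11^2)/23 = 115/23 = 5, a_8 = floor((15 + 11)/5) = 5.
  m_9 = 5*5 - 11 = 14, d_9 = (236 - 14^2)/5 = 40/5 = 8, a_9 = floor((15 + 14)/8) = 3.
  m_10 = 8*3 - 14 = 10, d_10 = (236 - 10^2)/8 = 136/8 = 17, a_10 = floor((15 + 10)/17) = 1.
  m_11 = 17*1 - 10 = 7, d_11 = (236 - 7^2)/17 = 187/17 = 11, a_11 = floor((15 + 7)/11) = 2.
  m_12 = 11*2 - 7 = 15, d_12 = (236 - 15^2)/11 = 11/11 = 1, a_12 = floor((15 + 15)/1) = 30.
  m_13 = 1*30 - 15 = 15, d_13 = (236 - 15^2)/1 = 11/1 = 11: (m_13, d_13) = (m_1, d_1) = (15, 11), so from here the quotients repeat a_1, ..., a_12; the period length is 12.
So sqrt(236) = [15; (2, 1, 3, 5, 1, 6, 1, 5, 3, 1, 2, 30)] with period length k = 12.
k is even, so the fundamental solution of x^2 - 236y^2 = 1 is (p_{k-1}, q_{k-1}) = (p_11, q_11); compute convergents through index 11.
Convergents (p_i = a_i*p_{i-1} + p_{i-2}, q_i = a_i*q_{i-1} + q_{i-2} with p_{-2}=0, p_{-1}=1, q_{-2}=1, q_{-1}=0):
  i=0: a_0=15, p_0 = 15*1 + 0 = 15, q_0 = 15*0 + 1 = 1.
  i=1: a_1=2, p_1 = 2*15 + 1 = 31, q_1 = 2*1 + 0 = 2.
  i=2: a_2=1, p_2 = 1*31 + 15 = 46, q_2 = 1*2 + 1 = 3.
  i=3: a_3=3, p_3 = 3*46 + 31 = 169, q_3 = 3*3 + 2 = 11.
  i=4: a_4=5, p_4 = 5*169 + 46 = 891, q_4 = 5*11 + 3 = 58.
  i=5: a_5=1, p_5 = 1*891 + 169 = 1060, q_5 = 1*58 + 11 = 69.
  i=6: a_6=6, p_6 = 6*1060 + 891 = 7251, q_6 = 6*69 + 58 = 472.
  i=7: a_7=1, p_7 = 1*7251 + 1060 = 8311, q_7 = 1*472 + 69 = 541.
  i=8: a_8=5, p_8 = 5*8311 + 7251 = 48806, q_8 = 5*541 + 472 = 3177.
  i=9: a_9=3, p_9 = 3*48806 + 8311 = 154729, q_9 = 3*3177 + 541 = 10072.
  i=10: a_10=1, p_10 = 1*154729 + 48806 = 203535, q_10 = 1*10072 + 3177 = 13249.
  i=11: a_11=2, p_11 = 2*203535 + 154729 = 561799, q_11 = 2*13249 + 10072 = 36570.
Check: 561799^2 - 236*36570^2 = 315618116401 - 315618116400 = 1, so (x, y) = (561799, 36570) solves the equation, and by the theorem it is the least positive solution.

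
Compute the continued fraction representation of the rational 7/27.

[0; 3, 1, 6]

Run the Euclidean algorithm on 7 and 27; the successive quotients are the partial quotients a_0, a_1, ... (each step inverts the fractional part left over by the previous one):
  7 = 0*27 + 7, so a_0 = 0.
  27 = 3*7 + 6, so a_1 = 3.
  7 = 1*6 + 1, so a_2 = 1.
  6 = 6*1 + 0, so a_3 = 6.
The remainder reaches 0 after 4 divisions, so the expansion has 4 partial quotients, read off in order.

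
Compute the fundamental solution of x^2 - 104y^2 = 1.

(x, y) = (51, 5)

First expand sqrt(104) as a continued fraction. With x_i = (sqrt(104) + m_i)/d_i and (m_0, d_0) = (0, 1): a_0 = floor(sqrt(104)) = 10, since 10^2 = 100 <= 104 < 121 = 11^2.
Iterate m_{i+1} = d_i*a_i - m_i, d_{i+1} = (104 - m_{i+1}^2)/d_i, a_{i+1} = floor((a_0 + m_{i+1})/d_{i+1}):
  m_1 = 1*10 - 0 = 10, d_1 = (104 - 10^2)/1 = 4/1 = 4, a_1 = floor((10 + 10)/4) = 5.
  m_2 = 4*5 - 10 = 10, d_2 = (104 - 10^2)/4 = 4/4 = 1, a_2 = floor((10 + 10)/1) = 20.
  m_3 = 1*20 - 10 = 10, d_3 = (104 - 10^2)/1 = 4/1 = 4: (m_3, d_3) = (m_1, d_1) = (10, 4), so from here the quotients repeat a_1, a_2; the period length is 2.
So sqrt(104) = [10; (5, 20)] with period length k = 2.
k is even, so the fundamental solution of x^2 - 104y^2 = 1 is (p_{k-1}, q_{k-1}) = (p_1, q_1); compute convergents through index 1.
Convergents (p_i = a_i*p_{i-1} + p_{i-2}, q_i = a_i*q_{i-1} + q_{i-2} with p_{-2}=0, p_{-1}=1, q_{-2}=1, q_{-1}=0):
  i=0: a_0=10, p_0 = 10*1 + 0 = 10, q_0 = 10*0 + 1 = 1.
  i=1: a_1=5, p_1 = 5*10 + 1 = 51, q_1 = 5*1 + 0 = 5.
Check: 51^2 - 104*5^2 = 2601 - 2600 = 1, so (x, y) = (51, 5) solves the equation, and by the theorem it is the least positive solution.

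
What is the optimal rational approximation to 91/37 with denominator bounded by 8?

Expand x = 91/37 as a continued fraction with the Euclidean algorithm:
  91 = 2*37 + 17, so a_0 = 2.
  37 = 2*17 + 3, so a_1 = 2.
  17 = 5*3 + 2, so a_2 = 5.
  3 = 1*2 + 1, so a_3 = 1.
  2 = 2*1 + 0, so a_4 = 2.
so x = [2; 2, 5, 1, 2].
Convergents (p_i = a_i*p_{i-1} + p_{i-2}, q_i = a_i*q_{i-1} + q_{i-2} with p_{-2}=0, p_{-1}=1, q_{-2}=1, q_{-1}=0), until the denominator exceeds 8:
  i=0: a_0=2, p_0 = 2*1 + 0 = 2, q_0 = 2*0 + 1 = 1.
  i=1: a_1=2, p_1 = 2*2 + 1 = 5, q_1 = 2*1 + 0 = 2.
  i=2: a_2=5, p_2 = 5*5 + 2 = 27, q_2 = 5*2 + 1 = 11.
q_2 = 11 > 8, so the last convergent with denominator <= 8 is p_1/q_1 = 5/2.
The closest fraction with denominator <= 8 is either p_1/q_1 or the intermediate fraction (k*p_1 + p_0)/(k*q_1 + q_0) with the largest k >= 1 whose denominator stays <= 8; these approach x as k grows, and every other convergent or intermediate fraction in range is farther away.
Largest k: floor((8 - q_0)/q_1) = floor((8 - 1)/2) = 3.
That gives (3*5 + 2)/(3*2 + 1) = 17/7.
Compare the errors: |x - 5/2| = |91*2 - 5*37|/(37*2) = 3/74, and |x - 17/7| = |91*7 - 17*37|/(37*7) = 8/259.
Cross-multiplying, 8*74 = 592 < 777 = 3*259, so 8/259 is smaller: the intermediate fraction 17/7 is closer to x than 5/2.

17/7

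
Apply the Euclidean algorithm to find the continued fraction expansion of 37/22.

Run the Euclidean algorithm on 37 and 22; the successive quotients are the partial quotients a_0, a_1, ... (each step inverts the fractional part left over by the previous one):
  37 = 1*22 + 15, so a_0 = 1.
  22 = 1*15 + 7, so a_1 = 1.
  15 = 2*7 + 1, so a_2 = 2.
  7 = 7*1 + 0, so a_3 = 7.
The remainder reaches 0 after 4 divisions, so the expansion has 4 partial quotients, read off in order.

[1; 1, 2, 7]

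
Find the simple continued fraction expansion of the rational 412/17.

Run the Euclidean algorithm on 412 and 17; the successive quotients are the partial quotients a_0, a_1, ... (each step inverts the fractional part left over by the previous one):
  412 = 24*17 + 4, so a_0 = 24.
  17 = 4*4 + 1, so a_1 = 4.
  4 = 4*1 + 0, so a_2 = 4.
The remainder reaches 0 after 3 divisions, so the expansion has 3 partial quotients, read off in order.

[24; 4, 4]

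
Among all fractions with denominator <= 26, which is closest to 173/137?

Expand x = 173/137 as a continued fraction with the Euclidean algorithm:
  173 = 1*137 + 36, so a_0 = 1.
  137 = 3*36 + 29, so a_1 = 3.
  36 = 1*29 + 7, so a_2 = 1.
  29 = 4*7 + 1, so a_3 = 4.
  7 = 7*1 + 0, so a_4 = 7.
so x = [1; 3, 1, 4, 7].
Convergents (p_i = a_i*p_{i-1} + p_{i-2}, q_i = a_i*q_{i-1} + q_{i-2} with p_{-2}=0, p_{-1}=1, q_{-2}=1, q_{-1}=0), until the denominator exceeds 26:
  i=0: a_0=1, p_0 = 1*1 + 0 = 1, q_0 = 1*0 + 1 = 1.
  i=1: a_1=3, p_1 = 3*1 + 1 = 4, q_1 = 3*1 + 0 = 3.
  i=2: a_2=1, p_2 = 1*4 + 1 = 5, q_2 = 1*3 + 1 = 4.
  i=3: a_3=4, p_3 = 4*5 + 4 = 24, q_3 = 4*4 + 3 = 19.
  i=4: a_4=7, p_4 = 7*24 + 5 = 173, q_4 = 7*19 + 4 = 137.
q_4 = 137 > 26, so the last convergent with denominator <= 26 is p_3/q_3 = 24/19.
The closest fraction with denominator <= 26 is either p_3/q_3 or the intermediate fraction (k*p_3 + p_2)/(k*q_3 + q_2) with the largest k >= 1 whose denominator stays <= 26; these approach x as k grows, and every other convergent or intermediate fraction in range is farther away.
Largest k: floor((26 - q_2)/q_3) = floor((26 - 4)/19) = 1.
That gives (1*24 + 5)/(1*19 + 4) = 29/23.
Compare the errors: |x - 24/19| = |173*19 - 24*137|/(137*19) = 1/2603, and |x - 29/23| = |173*23 - 29*137|/(137*23) = 6/3151.
Cross-multiplying, 1*3151 = 3151 < 15618 = 6*2603, so 1/2603 is smaller: the convergent 24/19 is closer to x than 29/23.

24/19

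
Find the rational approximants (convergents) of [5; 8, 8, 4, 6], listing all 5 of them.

5/1, 41/8, 333/65, 1373/268, 8571/1673

Using the convergent recurrence p_i = a_i*p_{i-1} + p_{i-2}, q_i = a_i*q_{i-1} + q_{i-2} with p_{-2}=0, p_{-1}=1, q_{-2}=1, q_{-1}=0:
  i=0: a_0=5, p_0 = 5*1 + 0 = 5, q_0 = 5*0 + 1 = 1.
  i=1: a_1=8, p_1 = 8*5 + 1 = 41, q_1 = 8*1 + 0 = 8.
  i=2: a_2=8, p_2 = 8*41 + 5 = 333, q_2 = 8*8 + 1 = 65.
  i=3: a_3=4, p_3 = 4*333 + 41 = 1373, q_3 = 4*65 + 8 = 268.
  i=4: a_4=6, p_4 = 6*1373 + 333 = 8571, q_4 = 6*268 + 65 = 1673.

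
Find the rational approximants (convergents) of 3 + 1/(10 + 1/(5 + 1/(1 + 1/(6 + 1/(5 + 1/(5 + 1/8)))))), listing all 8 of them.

Using the convergent recurrence p_i = a_i*p_{i-1} + p_{i-2}, q_i = a_i*q_{i-1} + q_{i-2} with p_{-2}=0, p_{-1}=1, q_{-2}=1, q_{-1}=0:
  i=0: a_0=3, p_0 = 3*1 + 0 = 3, q_0 = 3*0 + 1 = 1.
  i=1: a_1=10, p_1 = 10*3 + 1 = 31, q_1 = 10*1 + 0 = 10.
  i=2: a_2=5, p_2 = 5*31 + 3 = 158, q_2 = 5*10 + 1 = 51.
  i=3: a_3=1, p_3 = 1*158 + 31 = 189, q_3 = 1*51 + 10 = 61.
  i=4: a_4=6, p_4 = 6*189 + 158 = 1292, q_4 = 6*61 + 51 = 417.
  i=5: a_5=5, p_5 = 5*1292 + 189 = 6649, q_5 = 5*417 + 61 = 2146.
  i=6: a_6=5, p_6 = 5*6649 + 1292 = 34537, q_6 = 5*2146 + 417 = 11147.
  i=7: a_7=8, p_7 = 8*34537 + 6649 = 282945, q_7 = 8*11147 + 2146 = 91322.

3/1, 31/10, 158/51, 189/61, 1292/417, 6649/2146, 34537/11147, 282945/91322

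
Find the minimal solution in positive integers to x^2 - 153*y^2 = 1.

(x, y) = (2177, 176)

First expand sqrt(153) as a continued fraction. With x_i = (sqrt(153) + m_i)/d_i and (m_0, d_0) = (0, 1): a_0 = floor(sqrt(153)) = 12, since 12^2 = 144 <= 153 < 169 = 13^2.
Iterate m_{i+1} = d_i*a_i - m_i, d_{i+1} = (153 - m_{i+1}^2)/d_i, a_{i+1} = floor((a_0 + m_{i+1})/d_{i+1}):
  m_1 = 1*12 - 0 = 12, d_1 = (153 - 12^2)/1 = 9/1 = 9, a_1 = floor((12 + 12)/9) = 2.
  m_2 = 9*2 - 12 = 6, d_2 = (153 - 6^2)/9 = 117/9 = 13, a_2 = floor((12 + 6)/13) = 1.
  m_3 = 13*1 - 6 = 7, d_3 = (153 - 7^2)/13 = 104/13 = 8, a_3 = floor((12 + 7)/8) = 2.
  m_4 = 8*2 - 7 = 9, d_4 = (153 - 9^2)/8 = 72/8 = 9, a_4 = floor((12 + 9)/9) = 2.
  m_5 = 9*2 - 9 = 9, d_5 = (153 - 9^2)/9 = 72/9 = 8, a_5 = floor((12 + 9)/8) = 2.
  m_6 = 8*2 - 9 = 7, d_6 = (153 - 7^2)/8 = 104/8 = 13, a_6 = floor((12 + 7)/13) = 1.
  m_7 = 13*1 - 7 = 6, d_7 = (153 - 6^2)/13 = 117/13 = 9, a_7 = floor((12 + 6)/9) = 2.
  m_8 = 9*2 - 6 = 12, d_8 = (153 - 12^2)/9 = 9/9 = 1, a_8 = floor((12 + 12)/1) = 24.
  m_9 = 1*24 - 12 = 12, d_9 = (153 - 12^2)/1 = 9/1 = 9: (m_9, d_9) = (m_1, d_1) = (12, 9), so from here the quotients repeat a_1, ..., a_8; the period length is 8.
So sqrt(153) = [12; (2, 1, 2, 2, 2, 1, 2, 24)] with period length k = 8.
k is even, so the fundamental solution of x^2 - 153y^2 = 1 is (p_{k-1}, q_{k-1}) = (p_7, q_7); compute convergents through index 7.
Convergents (p_i = a_i*p_{i-1} + p_{i-2}, q_i = a_i*q_{i-1} + q_{i-2} with p_{-2}=0, p_{-1}=1, q_{-2}=1, q_{-1}=0):
  i=0: a_0=12, p_0 = 12*1 + 0 = 12, q_0 = 12*0 + 1 = 1.
  i=1: a_1=2, p_1 = 2*12 + 1 = 25, q_1 = 2*1 + 0 = 2.
  i=2: a_2=1, p_2 = 1*25 + 12 = 37, q_2 = 1*2 + 1 = 3.
  i=3: a_3=2, p_3 = 2*37 + 25 = 99, q_3 = 2*3 + 2 = 8.
  i=4: a_4=2, p_4 = 2*99 + 37 = 235, q_4 = 2*8 + 3 = 19.
  i=5: a_5=2, p_5 = 2*235 + 99 = 569, q_5 = 2*19 + 8 = 46.
  i=6: a_6=1, p_6 = 1*569 + 235 = 804, q_6 = 1*46 + 19 = 65.
  i=7: a_7=2, p_7 = 2*804 + 569 = 2177, q_7 = 2*65 + 46 = 176.
Check: 2177^2 - 153*176^2 = 4739329 - 4739328 = 1, so (x, y) = (2177, 176) solves the equation, and by the theorem it is the least positive solution.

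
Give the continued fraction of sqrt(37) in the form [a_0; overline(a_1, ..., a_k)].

[6; overline(12)]

Write x_i = (sqrt(37) + m_i)/d_i with (m_0, d_0) = (0, 1). a_0 = floor(sqrt(37)) = 6, since 6^2 = 36 <= 37 < 49 = 7^2.
Iterate m_{i+1} = d_i*a_i - m_i, d_{i+1} = (37 - m_{i+1}^2)/d_i, a_{i+1} = floor((a_0 + m_{i+1})/d_{i+1}):
  m_1 = 1*6 - 0 = 6, d_1 = (37 - 6^2)/1 = 1/1 = 1, a_1 = floor((6 + 6)/1) = 12.
  m_2 = 1*12 - 6 = 6, d_2 = (37 - 6^2)/1 = 1/1 = 1: (m_2, d_2) = (m_1, d_1) = (6, 1), so from here the quotient a_1 repeats; the period length is 1.
Hence the expansion of sqrt(37) is a_0 = 6 followed by the repeating block 12 (period 1).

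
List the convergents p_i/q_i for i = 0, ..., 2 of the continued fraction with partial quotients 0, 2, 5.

Using the convergent recurrence p_i = a_i*p_{i-1} + p_{i-2}, q_i = a_i*q_{i-1} + q_{i-2} with p_{-2}=0, p_{-1}=1, q_{-2}=1, q_{-1}=0:
  i=0: a_0=0, p_0 = 0*1 + 0 = 0, q_0 = 0*0 + 1 = 1.
  i=1: a_1=2, p_1 = 2*0 + 1 = 1, q_1 = 2*1 + 0 = 2.
  i=2: a_2=5, p_2 = 5*1 + 0 = 5, q_2 = 5*2 + 1 = 11.

0/1, 1/2, 5/11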